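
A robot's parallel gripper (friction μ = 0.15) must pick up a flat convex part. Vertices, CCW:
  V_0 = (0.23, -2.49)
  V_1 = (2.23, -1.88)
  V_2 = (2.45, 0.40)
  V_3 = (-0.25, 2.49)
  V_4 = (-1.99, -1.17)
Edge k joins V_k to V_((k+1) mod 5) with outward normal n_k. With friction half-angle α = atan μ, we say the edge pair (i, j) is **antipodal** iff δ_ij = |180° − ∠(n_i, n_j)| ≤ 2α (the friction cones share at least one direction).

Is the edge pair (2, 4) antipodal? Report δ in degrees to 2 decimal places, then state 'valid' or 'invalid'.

δ = 7.01°, valid

α = atan 0.15 = 8.53°;  2α = 17.06°
edge 2: e_2 = (-2.70, +2.09);  n_2 = (+0.6121, +0.7908)
edge 4: e_4 = (+2.22, -1.32);  n_4 = (-0.5111, -0.8595)
∠(n_2, n_4) = 172.99°
δ = |180° − 172.99°| = 7.01°
7.01° ≤ 2α = 17.06°  →  valid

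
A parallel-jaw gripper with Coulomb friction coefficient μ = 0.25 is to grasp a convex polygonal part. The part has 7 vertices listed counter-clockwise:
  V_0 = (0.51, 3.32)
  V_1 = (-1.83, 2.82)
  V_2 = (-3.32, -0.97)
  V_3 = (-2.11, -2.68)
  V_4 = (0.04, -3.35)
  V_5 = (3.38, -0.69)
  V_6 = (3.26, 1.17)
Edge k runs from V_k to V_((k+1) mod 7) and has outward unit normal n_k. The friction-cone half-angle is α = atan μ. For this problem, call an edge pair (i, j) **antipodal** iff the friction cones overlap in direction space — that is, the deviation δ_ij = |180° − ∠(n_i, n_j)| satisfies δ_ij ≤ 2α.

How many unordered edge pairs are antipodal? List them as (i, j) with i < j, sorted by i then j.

count = 4; pairs: (0,4), (1,5), (2,6), (3,6)

α = atan 0.25 = 14.04°;  2α = 28.07°
n_0 = (-0.2090, +0.9779)
n_1 = (-0.9307, +0.3659)
n_2 = (-0.8163, -0.5776)
n_3 = (-0.2975, -0.9547)
n_4 = (+0.6230, -0.7822)
n_5 = (+0.9979, +0.0644)
n_6 = (+0.6159, +0.7878)
  (0,1): δ = 123.52°  ·
  (0,2): δ = 66.78°  ·
  (0,3): δ = 29.37°  ·
  (0,4): δ = 26.47°  ✓
  (0,5): δ = 81.63°  ·
  (0,6): δ = 129.92°  ·
  (1,2): δ = 123.25°  ·
  (1,3): δ = 85.85°  ·
  (1,4): δ = 30.00°  ·
  (1,5): δ = 25.15°  ✓
  (1,6): δ = 73.44°  ·
  (2,3): δ = 142.59°  ·
  (2,4): δ = 86.75°  ·
  (2,5): δ = 31.59°  ·
  (2,6): δ = 16.70°  ✓
  (3,4): δ = 124.16°  ·
  (3,5): δ = 69.00°  ·
  (3,6): δ = 20.71°  ✓
  (4,5): δ = 124.84°  ·
  (4,6): δ = 76.55°  ·
  (5,6): δ = 131.71°  ·
antipodal pairs: 4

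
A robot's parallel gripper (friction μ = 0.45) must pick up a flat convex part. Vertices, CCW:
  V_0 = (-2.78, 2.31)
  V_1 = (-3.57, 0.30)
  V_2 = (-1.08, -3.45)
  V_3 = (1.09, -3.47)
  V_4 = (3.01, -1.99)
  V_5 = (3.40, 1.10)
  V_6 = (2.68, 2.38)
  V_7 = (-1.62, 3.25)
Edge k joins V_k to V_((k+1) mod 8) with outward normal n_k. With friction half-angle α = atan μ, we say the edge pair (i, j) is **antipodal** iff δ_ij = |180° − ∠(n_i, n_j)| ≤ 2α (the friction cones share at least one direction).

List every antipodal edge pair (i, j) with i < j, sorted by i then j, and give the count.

count = 9; pairs: (0,3), (0,4), (1,4), (1,5), (1,6), (2,6), (2,7), (3,7), (4,7)

α = atan 0.45 = 24.23°;  2α = 48.46°
n_0 = (-0.9307, +0.3658)
n_1 = (-0.8331, -0.5532)
n_2 = (-0.0092, -1.0000)
n_3 = (+0.6105, -0.7920)
n_4 = (+0.9921, -0.1252)
n_5 = (+0.8716, +0.4903)
n_6 = (+0.1983, +0.9801)
n_7 = (-0.6296, +0.7769)
  (0,1): δ = 124.96°  ·
  (0,2): δ = 69.07°  ·
  (0,3): δ = 30.92°  ✓
  (0,4): δ = 14.26°  ✓
  (0,5): δ = 50.81°  ·
  (0,6): δ = 100.02°  ·
  (0,7): δ = 150.48°  ·
  (1,2): δ = 124.11°  ·
  (1,3): δ = 85.96°  ·
  (1,4): δ = 40.78°  ✓
  (1,5): δ = 4.23°  ✓
  (1,6): δ = 44.98°  ✓
  (1,7): δ = 95.44°  ·
  (2,3): δ = 141.85°  ·
  (2,4): δ = 96.67°  ·
  (2,5): δ = 60.11°  ·
  (2,6): δ = 10.91°  ✓
  (2,7): δ = 39.55°  ✓
  (3,4): δ = 134.82°  ·
  (3,5): δ = 98.27°  ·
  (3,6): δ = 49.06°  ·
  (3,7): δ = 1.39°  ✓
  (4,5): δ = 143.45°  ·
  (4,6): δ = 94.24°  ·
  (4,7): δ = 43.79°  ✓
  (5,6): δ = 130.80°  ·
  (5,7): δ = 80.34°  ·
  (6,7): δ = 129.54°  ·
antipodal pairs: 9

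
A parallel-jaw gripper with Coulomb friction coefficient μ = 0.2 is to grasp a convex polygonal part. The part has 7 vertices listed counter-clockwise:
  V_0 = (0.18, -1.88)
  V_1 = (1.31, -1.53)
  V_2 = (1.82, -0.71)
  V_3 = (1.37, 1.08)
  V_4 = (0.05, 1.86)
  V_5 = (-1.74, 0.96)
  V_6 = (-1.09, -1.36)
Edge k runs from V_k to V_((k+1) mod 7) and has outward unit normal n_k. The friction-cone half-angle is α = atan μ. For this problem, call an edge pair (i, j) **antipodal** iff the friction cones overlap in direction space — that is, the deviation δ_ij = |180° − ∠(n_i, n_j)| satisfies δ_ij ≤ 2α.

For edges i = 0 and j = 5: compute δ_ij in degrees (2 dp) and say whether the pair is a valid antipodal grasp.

α = atan 0.2 = 11.31°;  2α = 22.62°
edge 0: e_0 = (+1.13, +0.35);  n_0 = (+0.2959, -0.9552)
edge 5: e_5 = (+0.65, -2.32);  n_5 = (-0.9629, -0.2698)
∠(n_0, n_5) = 91.56°
δ = |180° − 91.56°| = 88.44°
88.44° > 2α = 22.62°  →  invalid

δ = 88.44°, invalid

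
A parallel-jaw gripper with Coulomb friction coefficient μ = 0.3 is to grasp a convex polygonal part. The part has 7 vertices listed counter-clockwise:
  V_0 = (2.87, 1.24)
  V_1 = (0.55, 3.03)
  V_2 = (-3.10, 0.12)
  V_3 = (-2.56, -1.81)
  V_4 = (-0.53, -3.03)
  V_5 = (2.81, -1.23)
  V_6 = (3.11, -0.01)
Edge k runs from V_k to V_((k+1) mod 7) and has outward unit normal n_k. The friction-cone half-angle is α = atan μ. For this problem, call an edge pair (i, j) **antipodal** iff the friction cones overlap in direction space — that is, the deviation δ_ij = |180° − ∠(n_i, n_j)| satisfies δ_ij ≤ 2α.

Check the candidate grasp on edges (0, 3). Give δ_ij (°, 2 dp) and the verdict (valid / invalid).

α = atan 0.3 = 16.70°;  2α = 33.40°
edge 0: e_0 = (-2.32, +1.79);  n_0 = (+0.6109, +0.7917)
edge 3: e_3 = (+2.03, -1.22);  n_3 = (-0.5151, -0.8571)
∠(n_0, n_3) = 173.35°
δ = |180° − 173.35°| = 6.65°
6.65° ≤ 2α = 33.40°  →  valid

δ = 6.65°, valid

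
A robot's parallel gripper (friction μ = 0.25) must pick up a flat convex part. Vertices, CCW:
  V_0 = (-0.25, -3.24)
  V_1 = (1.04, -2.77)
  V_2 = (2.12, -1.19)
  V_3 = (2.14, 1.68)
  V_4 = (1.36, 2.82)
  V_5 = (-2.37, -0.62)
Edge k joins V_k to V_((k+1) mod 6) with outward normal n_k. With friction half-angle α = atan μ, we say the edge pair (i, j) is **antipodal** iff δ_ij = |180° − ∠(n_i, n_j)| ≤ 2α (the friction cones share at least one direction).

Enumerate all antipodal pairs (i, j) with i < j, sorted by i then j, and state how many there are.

count = 3; pairs: (0,4), (1,4), (3,5)

α = atan 0.25 = 14.04°;  2α = 28.07°
n_0 = (+0.3423, -0.9396)
n_1 = (+0.8256, -0.5643)
n_2 = (+1.0000, -0.0070)
n_3 = (+0.8253, +0.5647)
n_4 = (-0.6780, +0.7351)
n_5 = (-0.7774, -0.6290)
  (0,1): δ = 144.37°  ·
  (0,2): δ = 110.42°  ·
  (0,3): δ = 75.64°  ·
  (0,4): δ = 22.67°  ✓
  (0,5): δ = 108.96°  ·
  (1,2): δ = 146.04°  ·
  (1,3): δ = 111.27°  ·
  (1,4): δ = 12.96°  ✓
  (1,5): δ = 73.33°  ·
  (2,3): δ = 145.22°  ·
  (2,4): δ = 46.92°  ·
  (2,5): δ = 39.38°  ·
  (3,4): δ = 81.70°  ·
  (3,5): δ = 4.60°  ✓
  (4,5): δ = 93.71°  ·
antipodal pairs: 3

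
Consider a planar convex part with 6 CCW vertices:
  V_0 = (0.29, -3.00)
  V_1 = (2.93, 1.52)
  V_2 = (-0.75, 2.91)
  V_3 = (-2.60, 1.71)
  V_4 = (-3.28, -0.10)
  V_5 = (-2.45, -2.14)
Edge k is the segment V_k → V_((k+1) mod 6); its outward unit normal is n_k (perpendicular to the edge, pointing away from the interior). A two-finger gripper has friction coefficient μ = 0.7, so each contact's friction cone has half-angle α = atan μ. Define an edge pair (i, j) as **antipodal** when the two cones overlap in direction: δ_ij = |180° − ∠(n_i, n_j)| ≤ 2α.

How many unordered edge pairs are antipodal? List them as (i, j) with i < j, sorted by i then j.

count = 6; pairs: (0,2), (0,3), (0,4), (1,4), (1,5), (2,5)

α = atan 0.7 = 34.99°;  2α = 69.98°
n_0 = (+0.8635, -0.5043)
n_1 = (+0.3534, +0.9355)
n_2 = (-0.5442, +0.8390)
n_3 = (-0.9361, +0.3517)
n_4 = (-0.9263, -0.3769)
n_5 = (-0.2995, -0.9541)
  (0,1): δ = 80.40°  ·
  (0,2): δ = 26.74°  ✓
  (0,3): δ = 9.70°  ✓
  (0,4): δ = 52.43°  ✓
  (0,5): δ = 102.86°  ·
  (1,2): δ = 126.34°  ·
  (1,3): δ = 89.90°  ·
  (1,4): δ = 47.17°  ✓
  (1,5): δ = 3.27°  ✓
  (2,3): δ = 143.56°  ·
  (2,4): δ = 100.83°  ·
  (2,5): δ = 50.39°  ✓
  (3,4): δ = 137.27°  ·
  (3,5): δ = 86.83°  ·
  (4,5): δ = 129.57°  ·
antipodal pairs: 6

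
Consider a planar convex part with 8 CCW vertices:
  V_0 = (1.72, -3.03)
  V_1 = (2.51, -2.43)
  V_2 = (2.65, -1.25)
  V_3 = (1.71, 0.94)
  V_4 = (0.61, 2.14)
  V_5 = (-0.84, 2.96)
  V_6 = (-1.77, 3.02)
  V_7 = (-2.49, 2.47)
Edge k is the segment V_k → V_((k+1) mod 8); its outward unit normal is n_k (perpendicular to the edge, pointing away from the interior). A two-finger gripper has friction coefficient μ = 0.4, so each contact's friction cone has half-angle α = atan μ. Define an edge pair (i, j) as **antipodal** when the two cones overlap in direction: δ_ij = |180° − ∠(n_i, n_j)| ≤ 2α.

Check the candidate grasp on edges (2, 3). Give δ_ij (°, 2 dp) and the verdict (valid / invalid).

α = atan 0.4 = 21.80°;  2α = 43.60°
edge 2: e_2 = (-0.94, +2.19);  n_2 = (+0.9189, +0.3944)
edge 3: e_3 = (-1.10, +1.20);  n_3 = (+0.7372, +0.6757)
∠(n_2, n_3) = 19.28°
δ = |180° − 19.28°| = 160.72°
160.72° > 2α = 43.60°  →  invalid

δ = 160.72°, invalid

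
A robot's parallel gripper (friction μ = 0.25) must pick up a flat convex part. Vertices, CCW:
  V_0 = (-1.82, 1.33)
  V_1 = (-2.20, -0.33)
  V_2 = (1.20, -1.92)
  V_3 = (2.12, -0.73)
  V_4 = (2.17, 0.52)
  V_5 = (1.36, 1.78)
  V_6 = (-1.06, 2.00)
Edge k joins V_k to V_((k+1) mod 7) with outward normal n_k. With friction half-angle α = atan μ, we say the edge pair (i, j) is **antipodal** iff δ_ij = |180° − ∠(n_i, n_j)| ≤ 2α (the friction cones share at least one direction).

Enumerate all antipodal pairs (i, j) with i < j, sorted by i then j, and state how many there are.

count = 4; pairs: (0,2), (0,3), (1,5), (2,6)

α = atan 0.25 = 14.04°;  2α = 28.07°
n_0 = (-0.9748, +0.2231)
n_1 = (-0.4236, -0.9058)
n_2 = (+0.7911, -0.6116)
n_3 = (+0.9992, -0.0400)
n_4 = (+0.8412, +0.5408)
n_5 = (+0.0905, +0.9959)
n_6 = (-0.6613, +0.7501)
  (0,1): δ = 102.17°  ·
  (0,2): δ = 24.81°  ✓
  (0,3): δ = 10.60°  ✓
  (0,4): δ = 45.63°  ·
  (0,5): δ = 97.70°  ·
  (0,6): δ = 144.29°  ·
  (1,2): δ = 102.64°  ·
  (1,3): δ = 67.23°  ·
  (1,4): δ = 32.20°  ·
  (1,5): δ = 19.87°  ✓
  (1,6): δ = 66.46°  ·
  (2,3): δ = 144.58°  ·
  (2,4): δ = 109.56°  ·
  (2,5): δ = 57.49°  ·
  (2,6): δ = 10.89°  ✓
  (3,4): δ = 144.97°  ·
  (3,5): δ = 92.90°  ·
  (3,6): δ = 46.31°  ·
  (4,5): δ = 127.93°  ·
  (4,6): δ = 81.34°  ·
  (5,6): δ = 133.41°  ·
antipodal pairs: 4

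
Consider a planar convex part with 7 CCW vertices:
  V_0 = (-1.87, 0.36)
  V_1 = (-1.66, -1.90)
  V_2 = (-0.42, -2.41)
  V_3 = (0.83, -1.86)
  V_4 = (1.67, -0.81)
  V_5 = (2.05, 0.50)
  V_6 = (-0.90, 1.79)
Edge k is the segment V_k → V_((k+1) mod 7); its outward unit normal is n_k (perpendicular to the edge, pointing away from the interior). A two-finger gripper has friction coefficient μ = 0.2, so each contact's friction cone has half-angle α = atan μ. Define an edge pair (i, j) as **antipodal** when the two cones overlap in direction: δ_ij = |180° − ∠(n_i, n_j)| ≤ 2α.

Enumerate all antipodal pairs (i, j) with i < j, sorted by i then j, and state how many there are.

α = atan 0.2 = 11.31°;  2α = 22.62°
n_0 = (-0.9957, -0.0925)
n_1 = (-0.3804, -0.9248)
n_2 = (+0.4027, -0.9153)
n_3 = (+0.7809, -0.6247)
n_4 = (+0.9604, -0.2786)
n_5 = (+0.4007, +0.9162)
n_6 = (-0.8276, +0.5614)
  (0,1): δ = 117.67°  ·
  (0,2): δ = 71.56°  ·
  (0,3): δ = 43.97°  ·
  (0,4): δ = 21.48°  ✓
  (0,5): δ = 61.07°  ·
  (0,6): δ = 140.54°  ·
  (1,2): δ = 133.89°  ·
  (1,3): δ = 106.30°  ·
  (1,4): δ = 83.82°  ·
  (1,5): δ = 1.26°  ✓
  (1,6): δ = 78.21°  ·
  (2,3): δ = 152.41°  ·
  (2,4): δ = 129.93°  ·
  (2,5): δ = 47.37°  ·
  (2,6): δ = 32.10°  ·
  (3,4): δ = 157.52°  ·
  (3,5): δ = 74.96°  ·
  (3,6): δ = 4.51°  ✓
  (4,5): δ = 97.44°  ·
  (4,6): δ = 17.97°  ✓
  (5,6): δ = 100.53°  ·
antipodal pairs: 4

count = 4; pairs: (0,4), (1,5), (3,6), (4,6)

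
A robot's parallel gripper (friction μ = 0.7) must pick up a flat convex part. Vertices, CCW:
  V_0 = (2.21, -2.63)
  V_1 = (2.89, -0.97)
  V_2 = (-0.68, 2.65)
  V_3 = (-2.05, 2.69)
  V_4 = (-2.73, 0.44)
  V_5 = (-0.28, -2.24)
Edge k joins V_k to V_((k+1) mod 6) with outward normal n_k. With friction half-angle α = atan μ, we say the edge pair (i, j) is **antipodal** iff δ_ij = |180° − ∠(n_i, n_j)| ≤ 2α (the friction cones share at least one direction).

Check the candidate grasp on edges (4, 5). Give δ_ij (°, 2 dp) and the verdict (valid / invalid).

δ = 141.33°, invalid

α = atan 0.7 = 34.99°;  2α = 69.98°
edge 4: e_4 = (+2.45, -2.68);  n_4 = (-0.7381, -0.6747)
edge 5: e_5 = (+2.49, -0.39);  n_5 = (-0.1547, -0.9880)
∠(n_4, n_5) = 38.67°
δ = |180° − 38.67°| = 141.33°
141.33° > 2α = 69.98°  →  invalid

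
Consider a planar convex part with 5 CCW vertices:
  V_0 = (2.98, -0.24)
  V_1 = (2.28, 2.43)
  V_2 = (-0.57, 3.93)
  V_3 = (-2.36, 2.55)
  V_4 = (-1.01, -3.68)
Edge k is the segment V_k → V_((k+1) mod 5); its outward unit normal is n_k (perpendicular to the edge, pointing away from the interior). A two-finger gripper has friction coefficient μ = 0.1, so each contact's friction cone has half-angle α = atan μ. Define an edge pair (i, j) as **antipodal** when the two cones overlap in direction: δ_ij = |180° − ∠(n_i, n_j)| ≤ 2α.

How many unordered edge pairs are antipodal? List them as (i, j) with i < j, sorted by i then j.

α = atan 0.1 = 5.71°;  2α = 11.42°
n_0 = (+0.9673, +0.2536)
n_1 = (+0.4657, +0.8849)
n_2 = (-0.6106, +0.7920)
n_3 = (-0.9773, -0.2118)
n_4 = (+0.6530, -0.7574)
  (0,1): δ = 132.45°  ·
  (0,2): δ = 67.06°  ·
  (0,3): δ = 2.46°  ✓
  (0,4): δ = 116.08°  ·
  (1,2): δ = 114.61°  ·
  (1,3): δ = 50.01°  ·
  (1,4): δ = 68.52°  ·
  (2,3): δ = 115.40°  ·
  (2,4): δ = 3.14°  ✓
  (3,4): δ = 61.46°  ·
antipodal pairs: 2

count = 2; pairs: (0,3), (2,4)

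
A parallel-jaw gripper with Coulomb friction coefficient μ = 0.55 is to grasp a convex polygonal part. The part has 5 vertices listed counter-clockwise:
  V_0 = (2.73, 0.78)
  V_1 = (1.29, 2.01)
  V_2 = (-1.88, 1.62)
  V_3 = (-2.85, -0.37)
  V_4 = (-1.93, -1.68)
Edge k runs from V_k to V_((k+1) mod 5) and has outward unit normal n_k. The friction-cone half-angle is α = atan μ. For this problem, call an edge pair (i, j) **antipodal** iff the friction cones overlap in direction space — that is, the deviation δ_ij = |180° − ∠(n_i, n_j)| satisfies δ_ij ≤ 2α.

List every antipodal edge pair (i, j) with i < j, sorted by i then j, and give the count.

α = atan 0.55 = 28.81°;  2α = 57.62°
n_0 = (+0.6495, +0.7604)
n_1 = (-0.1221, +0.9925)
n_2 = (-0.8989, +0.4382)
n_3 = (-0.8184, -0.5747)
n_4 = (+0.4668, -0.8843)
  (0,1): δ = 132.48°  ·
  (0,2): δ = 75.48°  ·
  (0,3): δ = 14.42°  ✓
  (0,4): δ = 68.33°  ·
  (1,2): δ = 123.00°  ·
  (1,3): δ = 61.93°  ·
  (1,4): δ = 20.82°  ✓
  (2,3): δ = 118.93°  ·
  (2,4): δ = 36.18°  ✓
  (3,4): δ = 97.25°  ·
antipodal pairs: 3

count = 3; pairs: (0,3), (1,4), (2,4)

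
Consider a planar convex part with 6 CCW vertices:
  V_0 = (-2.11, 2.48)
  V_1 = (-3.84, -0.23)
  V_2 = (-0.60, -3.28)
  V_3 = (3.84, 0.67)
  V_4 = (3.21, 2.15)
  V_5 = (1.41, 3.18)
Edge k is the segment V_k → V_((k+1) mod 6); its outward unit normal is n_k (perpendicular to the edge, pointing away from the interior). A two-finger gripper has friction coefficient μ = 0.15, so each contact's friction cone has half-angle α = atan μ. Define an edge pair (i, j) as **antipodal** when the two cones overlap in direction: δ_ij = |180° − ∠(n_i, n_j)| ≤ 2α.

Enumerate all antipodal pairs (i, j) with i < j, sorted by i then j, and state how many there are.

α = atan 0.15 = 8.53°;  2α = 17.06°
n_0 = (-0.8429, +0.5381)
n_1 = (-0.6854, -0.7281)
n_2 = (+0.6647, -0.7471)
n_3 = (+0.9201, +0.3917)
n_4 = (+0.4967, +0.8679)
n_5 = (-0.1950, +0.9808)
  (0,1): δ = 100.72°  ·
  (0,2): δ = 15.79°  ✓
  (0,3): δ = 55.61°  ·
  (0,4): δ = 92.77°  ·
  (0,5): δ = 133.80°  ·
  (1,2): δ = 95.07°  ·
  (1,3): δ = 23.67°  ·
  (1,4): δ = 13.49°  ✓
  (1,5): δ = 54.52°  ·
  (2,3): δ = 108.60°  ·
  (2,4): δ = 71.44°  ·
  (2,5): δ = 30.41°  ·
  (3,4): δ = 142.84°  ·
  (3,5): δ = 101.81°  ·
  (4,5): δ = 138.97°  ·
antipodal pairs: 2

count = 2; pairs: (0,2), (1,4)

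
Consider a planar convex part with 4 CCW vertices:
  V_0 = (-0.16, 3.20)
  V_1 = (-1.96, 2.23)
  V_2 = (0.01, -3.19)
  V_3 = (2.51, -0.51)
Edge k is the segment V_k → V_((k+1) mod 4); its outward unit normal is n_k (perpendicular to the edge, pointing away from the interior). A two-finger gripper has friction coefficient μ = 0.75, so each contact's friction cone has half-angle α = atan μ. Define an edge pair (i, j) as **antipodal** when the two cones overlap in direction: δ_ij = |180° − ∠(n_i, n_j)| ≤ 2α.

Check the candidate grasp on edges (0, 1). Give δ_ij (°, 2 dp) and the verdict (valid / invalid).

δ = 98.35°, invalid

α = atan 0.75 = 36.87°;  2α = 73.74°
edge 0: e_0 = (-1.80, -0.97);  n_0 = (-0.4744, +0.8803)
edge 1: e_1 = (+1.97, -5.42);  n_1 = (-0.9398, -0.3416)
∠(n_0, n_1) = 81.65°
δ = |180° − 81.65°| = 98.35°
98.35° > 2α = 73.74°  →  invalid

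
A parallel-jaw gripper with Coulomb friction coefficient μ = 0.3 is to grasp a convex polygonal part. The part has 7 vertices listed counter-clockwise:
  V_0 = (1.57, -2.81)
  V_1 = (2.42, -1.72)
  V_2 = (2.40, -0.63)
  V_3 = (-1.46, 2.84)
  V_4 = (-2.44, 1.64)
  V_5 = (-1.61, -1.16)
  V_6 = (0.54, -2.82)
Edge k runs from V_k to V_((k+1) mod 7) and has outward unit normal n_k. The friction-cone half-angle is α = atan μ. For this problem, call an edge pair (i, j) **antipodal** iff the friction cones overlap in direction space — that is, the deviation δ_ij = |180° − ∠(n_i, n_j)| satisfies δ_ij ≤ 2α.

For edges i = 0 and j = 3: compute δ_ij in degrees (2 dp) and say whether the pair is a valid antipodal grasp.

δ = 1.29°, valid

α = atan 0.3 = 16.70°;  2α = 33.40°
edge 0: e_0 = (+0.85, +1.09);  n_0 = (+0.7886, -0.6149)
edge 3: e_3 = (-0.98, -1.20);  n_3 = (-0.7745, +0.6325)
∠(n_0, n_3) = 178.71°
δ = |180° − 178.71°| = 1.29°
1.29° ≤ 2α = 33.40°  →  valid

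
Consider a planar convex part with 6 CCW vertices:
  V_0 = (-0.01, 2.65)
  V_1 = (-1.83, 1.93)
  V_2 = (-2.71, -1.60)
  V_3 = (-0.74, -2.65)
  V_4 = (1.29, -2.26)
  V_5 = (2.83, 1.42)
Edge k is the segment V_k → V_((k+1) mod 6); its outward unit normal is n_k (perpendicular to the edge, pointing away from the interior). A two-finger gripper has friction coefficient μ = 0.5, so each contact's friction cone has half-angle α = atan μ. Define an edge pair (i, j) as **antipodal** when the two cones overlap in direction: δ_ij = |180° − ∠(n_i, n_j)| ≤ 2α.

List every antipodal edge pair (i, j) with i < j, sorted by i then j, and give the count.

α = atan 0.5 = 26.57°;  2α = 53.13°
n_0 = (-0.3679, +0.9299)
n_1 = (-0.9703, +0.2419)
n_2 = (-0.4704, -0.8825)
n_3 = (+0.1887, -0.9820)
n_4 = (+0.9225, -0.3860)
n_5 = (+0.3974, +0.9176)
  (0,1): δ = 125.58°  ·
  (0,2): δ = 49.64°  ✓
  (0,3): δ = 10.71°  ✓
  (0,4): δ = 45.71°  ✓
  (0,5): δ = 135.00°  ·
  (1,2): δ = 104.06°  ·
  (1,3): δ = 65.13°  ·
  (1,4): δ = 8.71°  ✓
  (1,5): δ = 80.58°  ·
  (2,3): δ = 141.07°  ·
  (2,4): δ = 84.65°  ·
  (2,5): δ = 4.64°  ✓
  (3,4): δ = 123.58°  ·
  (3,5): δ = 34.29°  ✓
  (4,5): δ = 90.71°  ·
antipodal pairs: 6

count = 6; pairs: (0,2), (0,3), (0,4), (1,4), (2,5), (3,5)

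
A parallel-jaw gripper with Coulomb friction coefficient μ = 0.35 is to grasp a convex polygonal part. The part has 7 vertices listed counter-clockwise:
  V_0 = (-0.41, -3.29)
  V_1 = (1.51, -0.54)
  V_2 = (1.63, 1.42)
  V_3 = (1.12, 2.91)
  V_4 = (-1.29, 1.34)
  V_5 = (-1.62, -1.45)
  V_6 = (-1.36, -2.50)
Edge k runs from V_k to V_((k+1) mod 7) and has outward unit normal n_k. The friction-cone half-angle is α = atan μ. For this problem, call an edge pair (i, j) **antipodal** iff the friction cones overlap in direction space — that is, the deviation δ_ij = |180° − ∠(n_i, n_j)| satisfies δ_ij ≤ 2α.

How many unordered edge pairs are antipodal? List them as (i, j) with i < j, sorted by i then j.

α = atan 0.35 = 19.29°;  2α = 38.58°
n_0 = (+0.8199, -0.5725)
n_1 = (+0.9981, -0.0611)
n_2 = (+0.9461, +0.3238)
n_3 = (-0.5458, +0.8379)
n_4 = (-0.9931, +0.1175)
n_5 = (-0.9707, -0.2404)
n_6 = (-0.6394, -0.7689)
  (0,1): δ = 148.58°  ·
  (0,2): δ = 126.18°  ·
  (0,3): δ = 22.00°  ✓
  (0,4): δ = 28.18°  ✓
  (0,5): δ = 48.83°  ·
  (0,6): δ = 85.18°  ·
  (1,2): δ = 157.60°  ·
  (1,3): δ = 53.41°  ·
  (1,4): δ = 3.24°  ✓
  (1,5): δ = 17.41°  ✓
  (1,6): δ = 53.76°  ·
  (2,3): δ = 75.81°  ·
  (2,4): δ = 25.64°  ✓
  (2,5): δ = 4.99°  ✓
  (2,6): δ = 31.36°  ✓
  (3,4): δ = 129.83°  ·
  (3,5): δ = 109.17°  ·
  (3,6): δ = 72.83°  ·
  (4,5): δ = 159.35°  ·
  (4,6): δ = 123.00°  ·
  (5,6): δ = 143.65°  ·
antipodal pairs: 7

count = 7; pairs: (0,3), (0,4), (1,4), (1,5), (2,4), (2,5), (2,6)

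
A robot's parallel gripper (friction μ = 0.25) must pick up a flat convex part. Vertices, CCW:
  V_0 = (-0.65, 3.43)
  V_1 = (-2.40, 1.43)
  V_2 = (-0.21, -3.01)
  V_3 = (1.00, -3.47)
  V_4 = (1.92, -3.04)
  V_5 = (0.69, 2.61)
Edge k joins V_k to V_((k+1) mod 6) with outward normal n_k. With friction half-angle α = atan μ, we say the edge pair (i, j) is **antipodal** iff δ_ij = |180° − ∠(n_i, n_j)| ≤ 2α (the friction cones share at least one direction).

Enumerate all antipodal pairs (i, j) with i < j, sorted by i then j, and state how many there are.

count = 3; pairs: (0,3), (1,4), (2,5)

α = atan 0.25 = 14.04°;  2α = 28.07°
n_0 = (-0.7526, +0.6585)
n_1 = (-0.8968, -0.4424)
n_2 = (-0.3554, -0.9347)
n_3 = (+0.4234, -0.9059)
n_4 = (+0.9771, +0.2127)
n_5 = (+0.5220, +0.8530)
  (0,1): δ = 112.56°  ·
  (0,2): δ = 69.63°  ·
  (0,3): δ = 23.76°  ✓
  (0,4): δ = 53.47°  ·
  (0,5): δ = 99.72°  ·
  (1,2): δ = 137.07°  ·
  (1,3): δ = 91.20°  ·
  (1,4): δ = 13.97°  ✓
  (1,5): δ = 32.28°  ·
  (2,3): δ = 134.13°  ·
  (2,4): δ = 56.90°  ·
  (2,5): δ = 10.65°  ✓
  (3,4): δ = 102.77°  ·
  (3,5): δ = 56.52°  ·
  (4,5): δ = 133.75°  ·
antipodal pairs: 3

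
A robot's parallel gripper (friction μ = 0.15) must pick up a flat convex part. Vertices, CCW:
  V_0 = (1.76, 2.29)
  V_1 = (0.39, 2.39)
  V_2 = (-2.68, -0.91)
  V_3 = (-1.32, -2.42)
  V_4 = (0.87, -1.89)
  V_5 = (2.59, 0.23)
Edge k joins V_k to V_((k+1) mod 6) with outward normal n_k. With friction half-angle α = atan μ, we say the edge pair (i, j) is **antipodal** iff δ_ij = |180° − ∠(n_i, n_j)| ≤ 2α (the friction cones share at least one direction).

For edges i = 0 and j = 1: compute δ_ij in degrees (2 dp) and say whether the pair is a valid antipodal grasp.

α = atan 0.15 = 8.53°;  2α = 17.06°
edge 0: e_0 = (-1.37, +0.10);  n_0 = (+0.0728, +0.9973)
edge 1: e_1 = (-3.07, -3.30);  n_1 = (-0.7322, +0.6811)
∠(n_0, n_1) = 51.24°
δ = |180° − 51.24°| = 128.76°
128.76° > 2α = 17.06°  →  invalid

δ = 128.76°, invalid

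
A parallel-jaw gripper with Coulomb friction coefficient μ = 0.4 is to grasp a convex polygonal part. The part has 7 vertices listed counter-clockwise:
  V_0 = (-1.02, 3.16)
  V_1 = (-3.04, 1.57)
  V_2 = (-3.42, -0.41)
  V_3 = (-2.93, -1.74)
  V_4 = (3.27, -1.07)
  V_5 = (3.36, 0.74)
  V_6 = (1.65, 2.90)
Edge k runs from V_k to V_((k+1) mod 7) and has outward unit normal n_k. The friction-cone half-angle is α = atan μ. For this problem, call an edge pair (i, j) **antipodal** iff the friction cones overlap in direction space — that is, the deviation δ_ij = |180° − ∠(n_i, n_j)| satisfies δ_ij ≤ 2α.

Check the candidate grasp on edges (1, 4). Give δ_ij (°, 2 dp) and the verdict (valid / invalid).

δ = 8.02°, valid

α = atan 0.4 = 21.80°;  2α = 43.60°
edge 1: e_1 = (-0.38, -1.98);  n_1 = (-0.9821, +0.1885)
edge 4: e_4 = (+0.09, +1.81);  n_4 = (+0.9988, -0.0497)
∠(n_1, n_4) = 171.98°
δ = |180° − 171.98°| = 8.02°
8.02° ≤ 2α = 43.60°  →  valid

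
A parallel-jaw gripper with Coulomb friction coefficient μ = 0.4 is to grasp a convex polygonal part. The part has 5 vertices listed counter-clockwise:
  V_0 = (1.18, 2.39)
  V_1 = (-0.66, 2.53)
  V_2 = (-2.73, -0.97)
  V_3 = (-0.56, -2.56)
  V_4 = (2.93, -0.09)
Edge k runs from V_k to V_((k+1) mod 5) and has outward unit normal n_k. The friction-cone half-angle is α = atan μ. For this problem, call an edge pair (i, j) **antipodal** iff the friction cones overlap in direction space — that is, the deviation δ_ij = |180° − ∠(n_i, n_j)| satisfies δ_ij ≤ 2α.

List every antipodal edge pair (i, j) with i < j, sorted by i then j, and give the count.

α = atan 0.4 = 21.80°;  2α = 43.60°
n_0 = (+0.0759, +0.9971)
n_1 = (-0.8607, +0.5091)
n_2 = (-0.5910, -0.8066)
n_3 = (+0.5777, -0.8163)
n_4 = (+0.8171, +0.5766)
  (0,1): δ = 116.25°  ·
  (0,2): δ = 31.88°  ✓
  (0,3): δ = 39.64°  ✓
  (0,4): δ = 129.56°  ·
  (1,2): δ = 95.63°  ·
  (1,3): δ = 24.11°  ✓
  (1,4): δ = 65.81°  ·
  (2,3): δ = 108.48°  ·
  (2,4): δ = 18.56°  ✓
  (3,4): δ = 90.08°  ·
antipodal pairs: 4

count = 4; pairs: (0,2), (0,3), (1,3), (2,4)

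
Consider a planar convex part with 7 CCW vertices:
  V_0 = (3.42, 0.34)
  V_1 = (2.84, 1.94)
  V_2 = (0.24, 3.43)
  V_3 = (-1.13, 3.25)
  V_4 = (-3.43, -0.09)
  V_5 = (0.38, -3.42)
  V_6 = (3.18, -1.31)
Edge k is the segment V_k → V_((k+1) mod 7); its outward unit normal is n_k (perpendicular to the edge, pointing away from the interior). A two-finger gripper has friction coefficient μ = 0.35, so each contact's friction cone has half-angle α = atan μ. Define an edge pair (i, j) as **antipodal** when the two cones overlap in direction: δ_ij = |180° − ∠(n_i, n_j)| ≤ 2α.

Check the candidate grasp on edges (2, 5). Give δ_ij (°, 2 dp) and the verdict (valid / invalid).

δ = 29.52°, valid

α = atan 0.35 = 19.29°;  2α = 38.58°
edge 2: e_2 = (-1.37, -0.18);  n_2 = (-0.1303, +0.9915)
edge 5: e_5 = (+2.80, +2.11);  n_5 = (+0.6018, -0.7986)
∠(n_2, n_5) = 150.48°
δ = |180° − 150.48°| = 29.52°
29.52° ≤ 2α = 38.58°  →  valid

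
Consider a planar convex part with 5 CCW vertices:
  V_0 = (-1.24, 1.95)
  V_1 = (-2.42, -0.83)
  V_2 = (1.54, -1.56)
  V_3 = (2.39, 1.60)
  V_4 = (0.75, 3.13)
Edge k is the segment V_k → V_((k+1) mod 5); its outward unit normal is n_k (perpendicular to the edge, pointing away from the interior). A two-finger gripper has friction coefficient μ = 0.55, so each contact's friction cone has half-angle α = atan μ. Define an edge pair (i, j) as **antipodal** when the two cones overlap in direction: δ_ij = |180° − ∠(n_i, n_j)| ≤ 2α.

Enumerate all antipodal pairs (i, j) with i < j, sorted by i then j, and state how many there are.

count = 4; pairs: (0,2), (1,3), (1,4), (2,4)

α = atan 0.55 = 28.81°;  2α = 57.62°
n_0 = (-0.9205, +0.3907)
n_1 = (-0.1813, -0.9834)
n_2 = (+0.9657, -0.2598)
n_3 = (+0.6822, +0.7312)
n_4 = (-0.5100, +0.8602)
  (0,1): δ = 77.45°  ·
  (0,2): δ = 7.94°  ✓
  (0,3): δ = 69.99°  ·
  (0,4): δ = 143.67°  ·
  (1,2): δ = 94.61°  ·
  (1,3): δ = 32.57°  ✓
  (1,4): δ = 41.11°  ✓
  (2,3): δ = 117.96°  ·
  (2,4): δ = 44.28°  ✓
  (3,4): δ = 106.32°  ·
antipodal pairs: 4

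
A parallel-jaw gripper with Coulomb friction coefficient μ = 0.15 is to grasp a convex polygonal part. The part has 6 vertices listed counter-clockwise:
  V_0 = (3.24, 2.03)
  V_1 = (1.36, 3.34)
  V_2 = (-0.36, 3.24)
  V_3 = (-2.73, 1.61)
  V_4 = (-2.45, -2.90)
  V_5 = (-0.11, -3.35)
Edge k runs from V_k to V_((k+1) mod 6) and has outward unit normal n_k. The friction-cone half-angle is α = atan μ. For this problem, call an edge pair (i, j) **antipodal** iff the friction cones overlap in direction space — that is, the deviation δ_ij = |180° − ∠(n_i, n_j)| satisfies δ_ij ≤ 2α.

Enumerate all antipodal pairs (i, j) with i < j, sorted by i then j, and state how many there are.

α = atan 0.15 = 8.53°;  2α = 17.06°
n_0 = (+0.5717, +0.8205)
n_1 = (-0.0580, +0.9983)
n_2 = (-0.5667, +0.8239)
n_3 = (-0.9981, -0.0620)
n_4 = (-0.1888, -0.9820)
n_5 = (+0.8489, -0.5286)
  (0,1): δ = 141.80°  ·
  (0,2): δ = 110.61°  ·
  (0,3): δ = 51.58°  ·
  (0,4): δ = 23.98°  ·
  (0,5): δ = 92.96°  ·
  (1,2): δ = 148.81°  ·
  (1,3): δ = 89.77°  ·
  (1,4): δ = 14.21°  ✓
  (1,5): δ = 54.76°  ·
  (2,3): δ = 120.97°  ·
  (2,4): δ = 45.40°  ·
  (2,5): δ = 23.57°  ·
  (3,4): δ = 104.44°  ·
  (3,5): δ = 35.46°  ·
  (4,5): δ = 111.02°  ·
antipodal pairs: 1

count = 1; pairs: (1,4)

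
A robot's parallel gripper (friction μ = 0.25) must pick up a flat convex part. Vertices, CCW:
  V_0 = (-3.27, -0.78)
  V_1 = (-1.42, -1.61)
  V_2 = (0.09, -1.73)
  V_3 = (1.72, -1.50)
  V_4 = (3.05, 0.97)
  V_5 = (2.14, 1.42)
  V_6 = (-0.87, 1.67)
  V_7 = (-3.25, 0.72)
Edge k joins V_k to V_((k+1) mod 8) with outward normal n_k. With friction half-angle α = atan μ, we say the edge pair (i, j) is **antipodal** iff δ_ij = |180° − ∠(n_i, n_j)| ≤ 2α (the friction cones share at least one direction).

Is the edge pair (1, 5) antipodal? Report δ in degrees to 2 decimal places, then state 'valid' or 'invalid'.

δ = 0.20°, valid

α = atan 0.25 = 14.04°;  2α = 28.07°
edge 1: e_1 = (+1.51, -0.12);  n_1 = (-0.0792, -0.9969)
edge 5: e_5 = (-3.01, +0.25);  n_5 = (+0.0828, +0.9966)
∠(n_1, n_5) = 179.80°
δ = |180° − 179.80°| = 0.20°
0.20° ≤ 2α = 28.07°  →  valid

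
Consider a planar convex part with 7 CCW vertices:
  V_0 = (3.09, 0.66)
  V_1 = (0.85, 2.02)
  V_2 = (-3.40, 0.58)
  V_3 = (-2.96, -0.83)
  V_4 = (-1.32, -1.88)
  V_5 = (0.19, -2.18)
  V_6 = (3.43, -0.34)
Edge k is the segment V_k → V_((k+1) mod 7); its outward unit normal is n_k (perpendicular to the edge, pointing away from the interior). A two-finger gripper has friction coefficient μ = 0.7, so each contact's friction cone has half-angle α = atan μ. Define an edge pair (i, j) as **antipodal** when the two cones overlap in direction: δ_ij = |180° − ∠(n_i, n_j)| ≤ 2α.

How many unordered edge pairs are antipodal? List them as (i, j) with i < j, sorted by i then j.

count = 10; pairs: (0,2), (0,3), (0,4), (0,5), (1,3), (1,4), (1,5), (2,6), (3,6), (4,6)

α = atan 0.7 = 34.99°;  2α = 69.98°
n_0 = (+0.5190, +0.8548)
n_1 = (-0.3209, +0.9471)
n_2 = (-0.9546, -0.2979)
n_3 = (-0.5392, -0.8422)
n_4 = (-0.1949, -0.9808)
n_5 = (+0.4938, -0.8696)
n_6 = (+0.9468, +0.3219)
  (0,1): δ = 130.02°  ·
  (0,2): δ = 41.41°  ✓
  (0,3): δ = 1.37°  ✓
  (0,4): δ = 20.03°  ✓
  (0,5): δ = 60.86°  ✓
  (0,6): δ = 140.04°  ·
  (1,2): δ = 91.39°  ·
  (1,3): δ = 51.35°  ✓
  (1,4): δ = 29.95°  ✓
  (1,5): δ = 10.87°  ✓
  (1,6): δ = 90.06°  ·
  (2,3): δ = 139.96°  ·
  (2,4): δ = 118.57°  ·
  (2,5): δ = 77.74°  ·
  (2,6): δ = 1.45°  ✓
  (3,4): δ = 158.61°  ·
  (3,5): δ = 117.78°  ·
  (3,6): δ = 38.59°  ✓
  (4,5): δ = 139.17°  ·
  (4,6): δ = 59.99°  ✓
  (5,6): δ = 100.81°  ·
antipodal pairs: 10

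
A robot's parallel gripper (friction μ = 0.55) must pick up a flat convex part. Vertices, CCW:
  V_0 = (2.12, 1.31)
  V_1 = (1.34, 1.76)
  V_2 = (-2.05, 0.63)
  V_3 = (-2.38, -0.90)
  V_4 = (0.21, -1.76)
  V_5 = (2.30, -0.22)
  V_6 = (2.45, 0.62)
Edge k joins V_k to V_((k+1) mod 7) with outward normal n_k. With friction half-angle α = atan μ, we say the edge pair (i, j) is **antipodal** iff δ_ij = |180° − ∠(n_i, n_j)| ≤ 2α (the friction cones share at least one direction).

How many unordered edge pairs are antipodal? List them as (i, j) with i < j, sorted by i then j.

α = atan 0.55 = 28.81°;  2α = 57.62°
n_0 = (+0.4997, +0.8662)
n_1 = (-0.3162, +0.9487)
n_2 = (-0.9775, +0.2108)
n_3 = (-0.3151, -0.9490)
n_4 = (+0.5932, -0.8051)
n_5 = (+0.9844, -0.1758)
n_6 = (+0.9021, +0.4315)
  (0,1): δ = 131.58°  ·
  (0,2): δ = 72.19°  ·
  (0,3): δ = 11.61°  ✓
  (0,4): δ = 66.37°  ·
  (0,5): δ = 109.86°  ·
  (0,6): δ = 145.54°  ·
  (1,2): δ = 120.61°  ·
  (1,3): δ = 36.80°  ✓
  (1,4): δ = 17.95°  ✓
  (1,5): δ = 61.44°  ·
  (1,6): δ = 97.13°  ·
  (2,3): δ = 96.20°  ·
  (2,4): δ = 41.44°  ✓
  (2,5): δ = 2.05°  ✓
  (2,6): δ = 37.73°  ✓
  (3,4): δ = 125.25°  ·
  (3,5): δ = 81.76°  ·
  (3,6): δ = 46.07°  ✓
  (4,5): δ = 136.51°  ·
  (4,6): δ = 100.82°  ·
  (5,6): δ = 144.32°  ·
antipodal pairs: 7

count = 7; pairs: (0,3), (1,3), (1,4), (2,4), (2,5), (2,6), (3,6)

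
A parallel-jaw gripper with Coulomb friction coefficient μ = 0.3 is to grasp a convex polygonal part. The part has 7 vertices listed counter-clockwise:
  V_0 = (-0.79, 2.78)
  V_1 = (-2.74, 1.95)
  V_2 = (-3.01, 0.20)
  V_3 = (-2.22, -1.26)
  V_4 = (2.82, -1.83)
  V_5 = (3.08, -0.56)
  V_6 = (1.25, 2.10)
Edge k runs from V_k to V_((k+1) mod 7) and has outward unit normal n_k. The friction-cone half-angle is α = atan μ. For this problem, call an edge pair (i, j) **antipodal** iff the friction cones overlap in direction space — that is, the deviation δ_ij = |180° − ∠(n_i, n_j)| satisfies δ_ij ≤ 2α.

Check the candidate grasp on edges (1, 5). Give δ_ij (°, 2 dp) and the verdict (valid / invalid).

δ = 43.30°, invalid

α = atan 0.3 = 16.70°;  2α = 33.40°
edge 1: e_1 = (-0.27, -1.75);  n_1 = (-0.9883, +0.1525)
edge 5: e_5 = (-1.83, +2.66);  n_5 = (+0.8239, +0.5668)
∠(n_1, n_5) = 136.70°
δ = |180° − 136.70°| = 43.30°
43.30° > 2α = 33.40°  →  invalid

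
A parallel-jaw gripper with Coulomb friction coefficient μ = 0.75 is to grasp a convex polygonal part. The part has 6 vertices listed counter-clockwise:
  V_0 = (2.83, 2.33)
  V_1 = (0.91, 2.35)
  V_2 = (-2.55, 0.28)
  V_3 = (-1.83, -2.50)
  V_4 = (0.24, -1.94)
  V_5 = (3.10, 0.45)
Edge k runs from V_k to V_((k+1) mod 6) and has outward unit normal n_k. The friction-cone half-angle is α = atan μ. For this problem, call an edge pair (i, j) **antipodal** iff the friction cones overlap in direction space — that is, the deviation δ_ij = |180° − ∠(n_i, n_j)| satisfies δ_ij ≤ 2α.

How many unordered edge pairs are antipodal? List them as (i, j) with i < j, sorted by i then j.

α = atan 0.75 = 36.87°;  2α = 73.74°
n_0 = (+0.0104, +0.9999)
n_1 = (-0.5134, +0.8581)
n_2 = (-0.9681, -0.2507)
n_3 = (+0.2611, -0.9653)
n_4 = (+0.6412, -0.7673)
n_5 = (+0.9898, +0.1422)
  (0,1): δ = 148.51°  ·
  (0,2): δ = 74.88°  ·
  (0,3): δ = 15.73°  ✓
  (0,4): δ = 40.48°  ✓
  (0,5): δ = 98.77°  ·
  (1,2): δ = 106.37°  ·
  (1,3): δ = 15.75°  ✓
  (1,4): δ = 8.99°  ✓
  (1,5): δ = 67.28°  ✓
  (2,3): δ = 89.38°  ·
  (2,4): δ = 64.64°  ✓
  (2,5): δ = 6.35°  ✓
  (3,4): δ = 155.25°  ·
  (3,5): δ = 96.97°  ·
  (4,5): δ = 121.71°  ·
antipodal pairs: 7

count = 7; pairs: (0,3), (0,4), (1,3), (1,4), (1,5), (2,4), (2,5)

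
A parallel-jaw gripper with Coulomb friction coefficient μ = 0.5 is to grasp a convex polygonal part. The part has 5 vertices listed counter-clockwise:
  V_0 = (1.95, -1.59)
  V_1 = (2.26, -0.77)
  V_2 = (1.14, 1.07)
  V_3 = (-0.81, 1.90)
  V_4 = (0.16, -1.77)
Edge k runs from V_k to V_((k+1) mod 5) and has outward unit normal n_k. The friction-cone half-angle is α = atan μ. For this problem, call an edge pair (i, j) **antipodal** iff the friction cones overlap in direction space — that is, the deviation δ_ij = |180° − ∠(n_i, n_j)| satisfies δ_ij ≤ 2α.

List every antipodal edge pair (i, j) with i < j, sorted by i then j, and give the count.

count = 4; pairs: (0,3), (1,3), (2,3), (2,4)

α = atan 0.5 = 26.57°;  2α = 53.13°
n_0 = (+0.9354, -0.3536)
n_1 = (+0.8542, +0.5199)
n_2 = (+0.3916, +0.9201)
n_3 = (-0.9668, -0.2555)
n_4 = (+0.1001, -0.9950)
  (0,1): δ = 127.96°  ·
  (0,2): δ = 92.35°  ·
  (0,3): δ = 35.51°  ✓
  (0,4): δ = 116.45°  ·
  (1,2): δ = 144.39°  ·
  (1,3): δ = 16.52°  ✓
  (1,4): δ = 64.41°  ·
  (2,3): δ = 52.14°  ✓
  (2,4): δ = 28.80°  ✓
  (3,4): δ = 99.06°  ·
antipodal pairs: 4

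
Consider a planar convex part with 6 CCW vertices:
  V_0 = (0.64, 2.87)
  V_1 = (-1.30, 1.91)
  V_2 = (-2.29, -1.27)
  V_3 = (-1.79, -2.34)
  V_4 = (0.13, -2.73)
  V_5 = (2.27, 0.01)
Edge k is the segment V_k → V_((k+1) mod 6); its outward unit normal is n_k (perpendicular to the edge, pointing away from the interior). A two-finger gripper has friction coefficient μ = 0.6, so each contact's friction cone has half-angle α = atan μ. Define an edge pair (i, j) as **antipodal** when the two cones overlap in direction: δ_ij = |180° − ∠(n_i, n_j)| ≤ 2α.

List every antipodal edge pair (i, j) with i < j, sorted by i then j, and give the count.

count = 6; pairs: (0,3), (0,4), (1,4), (1,5), (2,5), (3,5)

α = atan 0.6 = 30.96°;  2α = 61.93°
n_0 = (-0.4435, +0.8963)
n_1 = (-0.9548, +0.2972)
n_2 = (-0.9060, -0.4233)
n_3 = (-0.1991, -0.9800)
n_4 = (+0.7881, -0.6155)
n_5 = (+0.8688, +0.4952)
  (0,1): δ = 133.62°  ·
  (0,2): δ = 91.28°  ·
  (0,3): δ = 37.81°  ✓
  (0,4): δ = 25.68°  ✓
  (0,5): δ = 93.35°  ·
  (1,2): δ = 137.66°  ·
  (1,3): δ = 84.19°  ·
  (1,4): δ = 20.70°  ✓
  (1,5): δ = 46.97°  ✓
  (2,3): δ = 126.53°  ·
  (2,4): δ = 63.04°  ·
  (2,5): δ = 4.63°  ✓
  (3,4): δ = 116.51°  ·
  (3,5): δ = 48.84°  ✓
  (4,5): δ = 112.33°  ·
antipodal pairs: 6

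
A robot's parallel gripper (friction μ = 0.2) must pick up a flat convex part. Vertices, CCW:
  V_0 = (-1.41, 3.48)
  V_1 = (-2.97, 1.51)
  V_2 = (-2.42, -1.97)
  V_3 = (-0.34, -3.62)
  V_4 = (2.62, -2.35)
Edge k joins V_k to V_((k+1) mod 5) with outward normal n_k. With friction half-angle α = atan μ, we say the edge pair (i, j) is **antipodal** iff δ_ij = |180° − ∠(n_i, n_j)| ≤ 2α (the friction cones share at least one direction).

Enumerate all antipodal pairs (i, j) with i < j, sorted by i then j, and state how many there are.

count = 1; pairs: (2,4)

α = atan 0.2 = 11.31°;  2α = 22.62°
n_0 = (-0.7840, +0.6208)
n_1 = (-0.9877, -0.1561)
n_2 = (-0.6215, -0.7834)
n_3 = (+0.3943, -0.9190)
n_4 = (+0.8226, +0.5686)
  (0,1): δ = 132.64°  ·
  (0,2): δ = 90.05°  ·
  (0,3): δ = 28.40°  ·
  (0,4): δ = 73.03°  ·
  (1,2): δ = 137.40°  ·
  (1,3): δ = 75.76°  ·
  (1,4): δ = 25.67°  ·
  (2,3): δ = 118.35°  ·
  (2,4): δ = 16.92°  ✓
  (3,4): δ = 78.57°  ·
antipodal pairs: 1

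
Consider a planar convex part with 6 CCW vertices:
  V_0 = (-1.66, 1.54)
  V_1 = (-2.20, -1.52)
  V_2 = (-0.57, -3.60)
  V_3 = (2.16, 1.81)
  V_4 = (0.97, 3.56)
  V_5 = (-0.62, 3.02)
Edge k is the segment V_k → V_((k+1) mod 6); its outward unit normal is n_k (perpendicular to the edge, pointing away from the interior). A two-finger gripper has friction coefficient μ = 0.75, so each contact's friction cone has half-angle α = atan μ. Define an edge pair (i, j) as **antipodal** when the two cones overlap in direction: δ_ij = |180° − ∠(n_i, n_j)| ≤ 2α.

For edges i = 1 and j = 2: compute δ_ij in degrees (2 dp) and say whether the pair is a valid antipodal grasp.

δ = 64.86°, valid

α = atan 0.75 = 36.87°;  2α = 73.74°
edge 1: e_1 = (+1.63, -2.08);  n_1 = (-0.7871, -0.6168)
edge 2: e_2 = (+2.73, +5.41);  n_2 = (+0.8928, -0.4505)
∠(n_1, n_2) = 115.14°
δ = |180° − 115.14°| = 64.86°
64.86° ≤ 2α = 73.74°  →  valid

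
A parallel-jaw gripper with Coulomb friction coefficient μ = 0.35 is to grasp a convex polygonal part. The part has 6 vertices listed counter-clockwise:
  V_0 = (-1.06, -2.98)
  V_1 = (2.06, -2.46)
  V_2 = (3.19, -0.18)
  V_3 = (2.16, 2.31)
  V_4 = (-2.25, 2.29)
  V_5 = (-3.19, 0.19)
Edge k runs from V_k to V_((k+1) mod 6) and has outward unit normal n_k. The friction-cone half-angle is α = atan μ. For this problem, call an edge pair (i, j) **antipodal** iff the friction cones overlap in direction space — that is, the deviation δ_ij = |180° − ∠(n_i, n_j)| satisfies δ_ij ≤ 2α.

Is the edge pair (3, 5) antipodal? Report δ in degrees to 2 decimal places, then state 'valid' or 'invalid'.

α = atan 0.35 = 19.29°;  2α = 38.58°
edge 3: e_3 = (-4.41, -0.02);  n_3 = (-0.0045, +1.0000)
edge 5: e_5 = (+2.13, -3.17);  n_5 = (-0.8300, -0.5577)
∠(n_3, n_5) = 123.64°
δ = |180° − 123.64°| = 56.36°
56.36° > 2α = 38.58°  →  invalid

δ = 56.36°, invalid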